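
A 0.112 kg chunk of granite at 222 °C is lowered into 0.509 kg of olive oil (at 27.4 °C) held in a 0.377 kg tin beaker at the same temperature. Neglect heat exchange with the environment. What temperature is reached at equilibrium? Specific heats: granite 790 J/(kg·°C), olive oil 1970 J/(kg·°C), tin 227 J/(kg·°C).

T_f ≈ 42.0 °C

Let T be the final temperature. ΣQ_i = 0:
0.112×790×(T − 222) + 0.509×1970×(T − 27.4) + 0.377×227×(T − 27.4) = 0
1176.8 T = 49462
T = 49462 / 1176.8 = 42 °C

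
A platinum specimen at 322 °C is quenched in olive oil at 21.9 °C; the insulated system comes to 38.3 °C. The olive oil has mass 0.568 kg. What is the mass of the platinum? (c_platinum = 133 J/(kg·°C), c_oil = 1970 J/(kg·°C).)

m ≈ 0.486 kg

|Q_platinum| = |Q_oil|:
m·133·(322 − 38.3) = 0.568·1970·(38.3 − 21.9)
37732 m = 18351  ⇒  m ≈ 0.4863 kg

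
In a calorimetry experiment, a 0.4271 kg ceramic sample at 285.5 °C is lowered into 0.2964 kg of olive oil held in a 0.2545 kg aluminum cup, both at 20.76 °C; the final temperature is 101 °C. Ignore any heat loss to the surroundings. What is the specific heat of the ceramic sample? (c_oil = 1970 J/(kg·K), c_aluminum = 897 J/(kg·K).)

c ≈ 827 J/(kg·K)

Let T be the final temperature. ΣQ_i = 0:
0.4271·c·(101 − 285.5) + 0.2964·1970·(101 − 20.76) + 0.2545·897·(101 − 20.76) = 0
-78.8 c = -65170
c = -65170/-78.8 ≈ 827 J/(kg·K)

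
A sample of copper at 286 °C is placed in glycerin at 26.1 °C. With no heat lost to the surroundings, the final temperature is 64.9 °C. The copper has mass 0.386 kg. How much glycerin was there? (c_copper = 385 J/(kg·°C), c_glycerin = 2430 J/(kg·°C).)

Net heat exchanged in the isolated system is zero:
0.386·385·(64.9 − 286) + m·2430·(64.9 − 26.1) = 0
94284 m = 32858
m = 32858/94284 ≈ 0.3485 kg

m ≈ 0.348 kg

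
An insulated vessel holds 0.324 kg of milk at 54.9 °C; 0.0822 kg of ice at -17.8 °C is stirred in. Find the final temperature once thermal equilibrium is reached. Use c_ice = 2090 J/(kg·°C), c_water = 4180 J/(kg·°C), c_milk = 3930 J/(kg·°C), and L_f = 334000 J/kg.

T_f ≈ 24.4 °C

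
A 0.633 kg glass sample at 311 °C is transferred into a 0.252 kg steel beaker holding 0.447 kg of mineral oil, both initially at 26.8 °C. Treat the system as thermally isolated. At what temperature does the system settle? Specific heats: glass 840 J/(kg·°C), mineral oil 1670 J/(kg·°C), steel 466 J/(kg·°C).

T_f ≈ 135.1 °C

Net heat exchanged in the isolated system is zero:
0.633×840×(T − 311) + 0.447×1670×(T − 26.8) + 0.252×466×(T − 26.8) = 0
531.72(T − 311) + 746.49(T − 26.8) + 117.43(T − 26.8) = 0
(531.72 + 746.49 + 117.43) T = 531.72×311 + 746.49×26.8 + 117.43×26.8
T = 188518/1395.6 ≈ 135.08 °C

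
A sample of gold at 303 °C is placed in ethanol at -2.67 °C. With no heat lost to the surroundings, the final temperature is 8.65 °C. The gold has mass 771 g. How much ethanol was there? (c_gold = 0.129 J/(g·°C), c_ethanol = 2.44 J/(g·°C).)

Let T be the final temperature. ΣQ_i = 0:
771·0.129·(8.65 − 303) + m·2.44·(8.65 − (-2.67)) = 0
27.62 m = 29276
m = 29276/27.62 ≈ 1060 g

m ≈ 1060 g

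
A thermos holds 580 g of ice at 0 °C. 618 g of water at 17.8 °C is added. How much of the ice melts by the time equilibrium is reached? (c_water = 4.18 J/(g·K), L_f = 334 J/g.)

m_melted ≈ 138 g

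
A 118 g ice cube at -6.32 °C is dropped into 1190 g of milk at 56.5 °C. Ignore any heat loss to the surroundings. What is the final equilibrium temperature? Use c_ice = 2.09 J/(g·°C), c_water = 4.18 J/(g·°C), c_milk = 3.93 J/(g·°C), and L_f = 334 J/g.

T_f ≈ 43.2 °C

Setting the total heat transfer to zero:
warm ice to 0 °C: 118×2.09×(0 − (-6.32)) = 1558.6
  melt ice: 118×334 = 39412
  warm the meltwater: 493.24 T
  milk: 4676.7(T − 56.5)
5169.9 T = 264234 − 40971 = 223263
T ≈ 43.18 °C — above 0 °C, consistent with complete melting.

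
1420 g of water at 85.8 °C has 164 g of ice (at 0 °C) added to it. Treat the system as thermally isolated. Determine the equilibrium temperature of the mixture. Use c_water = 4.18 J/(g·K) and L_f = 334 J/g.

Energy conservation, ΣQ = 0:
fusion: m_ice L_f = 164×334 = 54776; meltwater 0→T: 164×4.18×T = 685.52 T; water: 5935.6(T − 85.8)
6621.1 T = 509274 − 54776 = 454498
T ≈ 68.64 °C. Since T > 0 °C, the all-ice-melts assumption holds.

T_f ≈ 68.6 °C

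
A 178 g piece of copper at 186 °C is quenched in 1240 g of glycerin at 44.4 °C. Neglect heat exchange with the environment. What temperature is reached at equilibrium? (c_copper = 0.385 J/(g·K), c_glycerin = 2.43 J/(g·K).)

Heat gained plus heat lost sum to zero:
178*0.385*(T − 186) + 1240*2.43*(T − 44.4) = 0
68.53(T − 186) + 3013.2(T − 44.4) = 0
(68.53 + 3013.2) T = 68.53*186 + 3013.2*44.4
T = 146533/3081.7 ≈ 47.55 °C

T_f ≈ 47.5 °C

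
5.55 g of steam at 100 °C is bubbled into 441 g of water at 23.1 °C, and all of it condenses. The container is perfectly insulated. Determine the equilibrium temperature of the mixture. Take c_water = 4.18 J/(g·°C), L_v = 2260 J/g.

Conservation of energy gives ΣQ = 0:
latent heat released on condensation: 5.55·2260 = 12543; condensate cools 100→T: 5.55·4.18·(T − 100) = 23.2(T − 100); water warms: 441·4.18·(T − 23.1) = 1843.4(T − 23.1)
1866.6 T = 12543 + 2319.9 + 42582 = 57445
T ≈ 30.78 °C, under the boiling point, so the assumption holds.

T_f ≈ 30.8 °C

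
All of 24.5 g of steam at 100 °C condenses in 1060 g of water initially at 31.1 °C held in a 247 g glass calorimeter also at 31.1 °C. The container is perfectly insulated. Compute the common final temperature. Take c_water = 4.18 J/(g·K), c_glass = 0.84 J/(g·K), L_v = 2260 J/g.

T_f ≈ 44.3 °C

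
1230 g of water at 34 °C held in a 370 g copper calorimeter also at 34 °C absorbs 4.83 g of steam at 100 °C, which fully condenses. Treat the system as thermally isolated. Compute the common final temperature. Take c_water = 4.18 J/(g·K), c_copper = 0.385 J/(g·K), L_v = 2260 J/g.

Sum of m c ΔT and latent-heat terms is zero:
steam→water at 100 °C releases m L_v = 4.83·2260 = 10916; condensate cools 100→T: 4.83·4.18·(T − 100) = 20.19(T − 100); water warms: 1230·4.18·(T − 34) = 5141.4(T − 34); copper cup: 370·0.385·(T − 34) = 142.45(T − 34)
5304 T = 10916 + 2018.9 + 179651 = 192586
T ≈ 36.31 °C, under the boiling point, so the assumption holds.

T_f ≈ 36.3 °C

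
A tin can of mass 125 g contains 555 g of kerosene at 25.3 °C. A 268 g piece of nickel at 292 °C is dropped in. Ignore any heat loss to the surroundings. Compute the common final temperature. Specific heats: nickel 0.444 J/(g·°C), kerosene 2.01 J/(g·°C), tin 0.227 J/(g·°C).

T_f ≈ 50.4 °C

Heat gained plus heat lost sum to zero:
268·0.444·(T − 292) + 555·2.01·(T − 25.3) + 125·0.227·(T − 25.3) = 0
(118.99 + 1115.5 + 28.38) T = 118.99·292 + 1115.5·25.3 + 28.38·25.3
T ≈ 50.43 °C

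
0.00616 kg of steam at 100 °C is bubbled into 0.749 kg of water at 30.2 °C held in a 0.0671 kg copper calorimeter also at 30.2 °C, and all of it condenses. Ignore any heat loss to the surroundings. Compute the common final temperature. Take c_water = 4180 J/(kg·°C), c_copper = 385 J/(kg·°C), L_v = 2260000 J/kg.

Taking heat into each body as positive, Σ m c ΔT = 0:
condense steam: −0.00616·2260000 = −13922
  condensate cools 100→T: 0.00616·4180·(T − 100) = 25.75(T − 100)
  original water: 3130.8(T − 30.2)
  cup: 25.83(T − 30.2)
3182.4 T = 13922 + 2574.9 + 95331 = 111827
T ≈ 35.14 °C, under the boiling point, so the assumption holds.

T_f ≈ 35.1 °C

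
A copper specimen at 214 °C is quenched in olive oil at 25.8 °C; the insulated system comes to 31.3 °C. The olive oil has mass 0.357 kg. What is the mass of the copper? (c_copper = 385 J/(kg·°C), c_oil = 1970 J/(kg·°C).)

m ≈ 0.055 kg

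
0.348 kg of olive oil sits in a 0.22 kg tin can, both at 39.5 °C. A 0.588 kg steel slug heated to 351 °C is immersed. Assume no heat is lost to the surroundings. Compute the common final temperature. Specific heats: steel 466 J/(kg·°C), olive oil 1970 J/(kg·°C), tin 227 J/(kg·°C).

Let T be the final temperature. ΣQ_i = 0:
0.588*466*(T − 351) + 0.348*1970*(T − 39.5) + 0.22*227*(T − 39.5) = 0
274.01(T − 351) + 685.56(T − 39.5) + 49.94(T − 39.5) = 0
1009.5 T = 125229
T ≈ 124.05 °C

T_f ≈ 124.0 °C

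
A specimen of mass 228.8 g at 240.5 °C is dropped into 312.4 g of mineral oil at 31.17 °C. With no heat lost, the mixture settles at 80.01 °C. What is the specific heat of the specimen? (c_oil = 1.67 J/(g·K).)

c ≈ 0.694 J/(g·K)

Conservation of energy gives ΣQ = 0:
228.8·c·(80.01 − 240.5) + 312.4·1.67·(80.01 − 31.17) = 0
-36720 c = -25480
c = -25480/-36720 ≈ 0.6939 J/(g·K)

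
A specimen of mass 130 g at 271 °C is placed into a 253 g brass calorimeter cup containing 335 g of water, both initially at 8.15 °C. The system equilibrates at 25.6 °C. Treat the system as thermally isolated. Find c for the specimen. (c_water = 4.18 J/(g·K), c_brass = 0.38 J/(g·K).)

c ≈ 0.819 J/(g·K)

Taking heat into each body as positive, Σ m c ΔT = 0:
130·c·(25.6 − 271) + 335·4.18·(25.6 − 8.15) + 253·0.38·(25.6 − 8.15) = 0
-31902 c = -26113
c = -26113/-31902 ≈ 0.8185 J/(g·K)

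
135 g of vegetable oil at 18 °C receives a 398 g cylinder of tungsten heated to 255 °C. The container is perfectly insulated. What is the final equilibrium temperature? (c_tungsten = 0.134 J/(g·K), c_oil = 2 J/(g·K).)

T_f ≈ 57.1 °C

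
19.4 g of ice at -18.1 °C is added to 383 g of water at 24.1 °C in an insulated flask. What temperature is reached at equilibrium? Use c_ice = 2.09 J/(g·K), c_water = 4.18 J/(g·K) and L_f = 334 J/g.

Taking heat into each body as positive, Σ m c ΔT = 0:
ice -18.1→0 °C: 19.4·2.09·18.1 = 733.88; latent heat to melt: 19.4·334 = 6479.6; warm the meltwater: 81.09 T; water: 1600.9(T − 24.1)
1682 T = 38583 − 7213.5 = 31369
T ≈ 18.65 °C (positive, so assuming full melt was valid).

T_f ≈ 18.6 °C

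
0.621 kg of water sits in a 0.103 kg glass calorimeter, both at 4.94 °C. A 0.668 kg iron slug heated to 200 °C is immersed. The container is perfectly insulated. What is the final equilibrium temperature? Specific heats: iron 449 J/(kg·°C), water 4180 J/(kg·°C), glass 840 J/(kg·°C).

T_f is the heat-capacity-weighted average of the initial temperatures:
T_f = (299.93*200 + 2595.8*4.94 + 86.52*4.94) / (299.93 + 2595.8 + 86.52)
    = 73237 / 2982.2 ≈ 24.56 °C

T_f ≈ 24.6 °C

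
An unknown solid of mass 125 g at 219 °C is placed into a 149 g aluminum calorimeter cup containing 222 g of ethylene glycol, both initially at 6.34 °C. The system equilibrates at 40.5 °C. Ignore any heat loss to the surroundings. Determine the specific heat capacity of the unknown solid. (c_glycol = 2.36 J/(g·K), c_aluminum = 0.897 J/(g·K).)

Setting the total heat transfer to zero:
125·c·(40.5 − 219) + 222·2.36·(40.5 − 6.34) + 149·0.897·(40.5 − 6.34) = 0
-22312 c = -22463
c = -22463/-22312 ≈ 1.007 J/(g·K)

c ≈ 1.01 J/(g·K)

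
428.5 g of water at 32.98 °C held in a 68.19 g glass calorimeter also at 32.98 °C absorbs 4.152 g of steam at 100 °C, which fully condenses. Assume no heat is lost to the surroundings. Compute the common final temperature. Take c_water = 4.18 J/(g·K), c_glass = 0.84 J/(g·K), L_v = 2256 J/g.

T_f ≈ 38.6 °C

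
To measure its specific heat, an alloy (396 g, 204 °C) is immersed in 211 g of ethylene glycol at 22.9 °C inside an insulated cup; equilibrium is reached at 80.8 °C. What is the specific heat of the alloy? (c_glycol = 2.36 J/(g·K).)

c ≈ 0.591 J/(g·K)

Heat lost by the alloy = heat gained by the glycol:
396×c×(204 − 80.8) = 211×2.36×(80.8 − 22.9)
48787 c = 28832  ⇒  c ≈ 0.591 J/(g·K)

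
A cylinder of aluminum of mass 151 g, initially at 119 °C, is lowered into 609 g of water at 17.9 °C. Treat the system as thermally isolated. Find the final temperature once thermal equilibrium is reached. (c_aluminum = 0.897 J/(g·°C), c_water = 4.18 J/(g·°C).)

T_f ≈ 23.0 °C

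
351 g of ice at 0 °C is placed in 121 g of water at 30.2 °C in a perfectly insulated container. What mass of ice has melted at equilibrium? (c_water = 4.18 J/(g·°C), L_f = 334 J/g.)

Water can give up m c ΔT = 121·4.18·30.2 = 15275 J before reaching 0 °C.
Fully melting the ice requires m_ice L_f = 351·334 = 117234 J.
15275 J < 117234 J, so only part of the ice melts and the system sits at 0 °C.
m_melted·334 = 15275  ⇒  m_melted ≈ 45.73 g.

m_melted ≈ 45.7 g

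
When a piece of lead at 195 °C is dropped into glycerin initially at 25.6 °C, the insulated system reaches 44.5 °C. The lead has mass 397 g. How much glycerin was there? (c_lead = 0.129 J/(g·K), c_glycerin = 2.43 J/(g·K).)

m ≈ 168 g

Heat lost by the lead = heat gained by the glycerin:
397×0.129×(195 − 44.5) = m×2.43×(44.5 − 25.6)
45.93 m = 7707.6  ⇒  m ≈ 167.8 g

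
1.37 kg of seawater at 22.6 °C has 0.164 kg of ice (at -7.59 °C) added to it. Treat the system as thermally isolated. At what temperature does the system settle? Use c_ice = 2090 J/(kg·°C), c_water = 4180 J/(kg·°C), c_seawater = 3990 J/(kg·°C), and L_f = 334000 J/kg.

T_f ≈ 10.8 °C

Taking heat into each body as positive, Σ m c ΔT = 0:
warm ice to 0 °C: 0.164×2090×(0 − (-7.59)) = 2601.5; latent heat to melt: 0.164×334000 = 54776; warm the meltwater: 685.52 T; seawater cools: 1.37×3990×(T − 22.6) = 5466.3(T − 22.6)
6151.8 T = 123538 − 57378 = 66161
T ≈ 10.75 °C. Since T > 0 °C, the all-ice-melts assumption holds.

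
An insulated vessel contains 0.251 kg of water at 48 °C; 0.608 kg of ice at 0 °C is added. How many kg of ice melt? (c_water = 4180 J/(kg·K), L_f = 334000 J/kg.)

Heat available from the water dropping to 0 °C: 0.251·4180·48 = 50361 J.
Melting all 0.608 kg of ice would need 0.608·334000 = 203072 J.
50361 J < 203072 J, so only part of the ice melts and the system sits at 0 °C.
m_melted·334000 = 50361  ⇒  m_melted ≈ 0.1508 kg.

m_melted ≈ 0.151 kg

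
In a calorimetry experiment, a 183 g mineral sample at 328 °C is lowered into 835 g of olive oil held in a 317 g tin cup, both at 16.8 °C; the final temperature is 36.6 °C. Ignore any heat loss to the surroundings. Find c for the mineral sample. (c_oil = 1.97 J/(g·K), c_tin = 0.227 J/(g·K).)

c ≈ 0.637 J/(g·K)

Net heat exchanged in the isolated system is zero:
183×c×(36.6 − 328) + 835×1.97×(36.6 − 16.8) + 317×0.227×(36.6 − 16.8) = 0
-53326 c = -33995
c = -33995/-53326 ≈ 0.6375 J/(g·K)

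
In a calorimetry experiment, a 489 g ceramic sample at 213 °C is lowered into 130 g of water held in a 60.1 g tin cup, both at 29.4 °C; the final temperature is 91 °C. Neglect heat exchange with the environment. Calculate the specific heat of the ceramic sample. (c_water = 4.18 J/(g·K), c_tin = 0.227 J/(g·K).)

c ≈ 0.575 J/(g·K)

Conservation of energy gives ΣQ = 0:
489·c·(91 − 213) + 130·4.18·(91 − 29.4) + 60.1·0.227·(91 − 29.4) = 0
-59658 c = -34314
c = -34314/-59658 ≈ 0.5752 J/(g·K)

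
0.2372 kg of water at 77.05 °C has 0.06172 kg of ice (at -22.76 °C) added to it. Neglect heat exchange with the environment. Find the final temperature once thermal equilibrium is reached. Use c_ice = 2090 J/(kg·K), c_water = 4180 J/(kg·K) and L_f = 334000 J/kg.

T_f ≈ 42.3 °C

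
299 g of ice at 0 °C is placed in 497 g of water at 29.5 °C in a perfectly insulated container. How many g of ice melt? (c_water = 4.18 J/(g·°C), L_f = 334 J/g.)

Cooling the water to 0 °C releases 497×4.18×29.5 = 61285 J.
Fully melting the ice requires m_ice L_f = 299×334 = 99866 J.
Since 61285 < 99866 J, not all the ice melts; equilibrium is at 0 °C.
m_melt = 61285 / L_f = 183.5 g.

m_melted ≈ 183 g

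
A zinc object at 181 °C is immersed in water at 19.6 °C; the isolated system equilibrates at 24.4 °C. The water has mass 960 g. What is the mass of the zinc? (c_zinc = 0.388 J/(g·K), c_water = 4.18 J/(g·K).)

m ≈ 317 g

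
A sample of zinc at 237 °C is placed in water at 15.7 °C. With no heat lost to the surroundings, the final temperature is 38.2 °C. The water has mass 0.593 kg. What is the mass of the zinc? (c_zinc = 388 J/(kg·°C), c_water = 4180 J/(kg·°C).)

m ≈ 0.723 kg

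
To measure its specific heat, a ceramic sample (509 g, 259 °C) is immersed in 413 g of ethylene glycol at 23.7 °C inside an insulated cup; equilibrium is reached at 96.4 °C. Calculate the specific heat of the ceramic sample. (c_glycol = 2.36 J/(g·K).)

Heat lost by the ceramic sample = heat gained by the glycol:
509·c·(259 − 96.4) = 413·2.36·(96.4 − 23.7)
82763 c = 70859  ⇒  c ≈ 0.8562 J/(g·K)

c ≈ 0.856 J/(g·K)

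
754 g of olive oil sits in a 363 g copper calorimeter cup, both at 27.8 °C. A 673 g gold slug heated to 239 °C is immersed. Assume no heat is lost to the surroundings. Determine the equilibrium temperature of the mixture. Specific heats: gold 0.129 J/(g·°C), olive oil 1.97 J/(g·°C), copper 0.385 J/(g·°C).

T_f ≈ 38.5 °C

With ΣQ=0 the equilibrium temperature is the m·c-weighted mean:
T_f = (86.82×239 + 1485.4×27.8 + 139.75×27.8) / (86.82 + 1485.4 + 139.75)
    = 65928 / 1712 ≈ 38.51 °C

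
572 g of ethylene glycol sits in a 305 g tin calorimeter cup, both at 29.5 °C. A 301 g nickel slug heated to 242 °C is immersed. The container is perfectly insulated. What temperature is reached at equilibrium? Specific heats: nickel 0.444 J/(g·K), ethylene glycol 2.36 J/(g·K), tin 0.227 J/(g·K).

T_f ≈ 47.8 °C

Energy conservation, ΣQ = 0:
301·0.444·(T − 242) + 572·2.36·(T − 29.5) + 305·0.227·(T − 29.5) = 0
(133.64 + 1349.9 + 69.23) T = 133.64·242 + 1349.9·29.5 + 69.23·29.5
T = 74207 / 1552.8 = 47.8 °C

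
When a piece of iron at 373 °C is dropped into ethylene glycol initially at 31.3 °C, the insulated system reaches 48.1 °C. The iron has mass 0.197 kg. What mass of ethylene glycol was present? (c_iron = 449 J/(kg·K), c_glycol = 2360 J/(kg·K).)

m ≈ 0.725 kg

Heat gained plus heat lost sum to zero:
0.197×449×(48.1 − 373) + m×2360×(48.1 − 31.3) = 0
39648 m = 28738
m = 28738/39648 ≈ 0.7248 kg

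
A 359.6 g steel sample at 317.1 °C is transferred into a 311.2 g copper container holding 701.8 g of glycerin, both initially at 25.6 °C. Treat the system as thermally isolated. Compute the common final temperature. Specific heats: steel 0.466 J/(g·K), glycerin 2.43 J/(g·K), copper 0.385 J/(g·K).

T_f ≈ 50.1 °C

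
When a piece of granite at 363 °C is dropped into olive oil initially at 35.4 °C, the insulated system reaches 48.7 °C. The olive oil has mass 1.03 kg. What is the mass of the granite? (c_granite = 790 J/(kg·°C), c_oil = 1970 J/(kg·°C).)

|Q_granite| = |Q_oil|:
m·790·(363 − 48.7) = 1.03·1970·(48.7 − 35.4)
248297 m = 26987  ⇒  m ≈ 0.1087 kg

m ≈ 0.109 kg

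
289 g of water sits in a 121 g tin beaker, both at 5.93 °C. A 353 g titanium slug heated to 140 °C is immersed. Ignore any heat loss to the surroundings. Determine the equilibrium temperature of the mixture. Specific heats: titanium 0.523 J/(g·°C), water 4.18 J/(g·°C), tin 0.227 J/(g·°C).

Net heat exchanged in the isolated system is zero:
353*0.523*(T − 140) + 289*4.18*(T − 5.93) + 121*0.227*(T − 5.93) = 0
184.62(T − 140) + 1208(T − 5.93) + 27.47(T − 5.93) = 0
1420.1 T = 33173
T = 33173 / 1420.1 = 23.4 °C

T_f ≈ 23.4 °C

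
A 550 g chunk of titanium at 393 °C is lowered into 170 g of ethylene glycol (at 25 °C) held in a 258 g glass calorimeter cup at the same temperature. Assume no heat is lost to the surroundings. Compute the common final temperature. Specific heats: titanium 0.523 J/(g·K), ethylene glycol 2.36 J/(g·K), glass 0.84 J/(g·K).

T_f ≈ 141.9 °C

With ΣQ=0 the equilibrium temperature is the m·c-weighted mean:
T_f = (287.65×393 + 401.2×25 + 216.72×25) / (287.65 + 401.2 + 216.72)
    = 128494 / 905.57 ≈ 141.89 °C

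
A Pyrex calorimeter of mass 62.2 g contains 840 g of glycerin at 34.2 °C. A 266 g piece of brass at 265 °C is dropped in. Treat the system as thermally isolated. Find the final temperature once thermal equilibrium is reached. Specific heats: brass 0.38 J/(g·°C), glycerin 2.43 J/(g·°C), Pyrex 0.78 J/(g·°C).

Heat gained plus heat lost sum to zero:
266·0.38·(T − 265) + 840·2.43·(T − 34.2) + 62.2·0.78·(T − 34.2) = 0
101.08(T − 265) + 2041.2(T − 34.2) + 48.52(T − 34.2) = 0
(101.08 + 2041.2 + 48.52) T = 101.08·265 + 2041.2·34.2 + 48.52·34.2
T = 98254/2190.8 ≈ 44.85 °C

T_f ≈ 44.8 °C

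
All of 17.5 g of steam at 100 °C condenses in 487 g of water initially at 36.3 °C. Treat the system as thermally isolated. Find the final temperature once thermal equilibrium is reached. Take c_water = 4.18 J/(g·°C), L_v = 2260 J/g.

T_f ≈ 57.3 °C

Conservation of energy gives ΣQ = 0:
steam→water at 100 °C releases m L_v = 17.5·2260 = 39550
  condensate cools 100→T: 17.5·4.18·(T − 100) = 73.15(T − 100)
  original water: 2035.7(T − 36.3)
2108.8 T = 39550 + 7315 + 73894 = 120759
T ≈ 57.26 °C, under the boiling point, so the assumption holds.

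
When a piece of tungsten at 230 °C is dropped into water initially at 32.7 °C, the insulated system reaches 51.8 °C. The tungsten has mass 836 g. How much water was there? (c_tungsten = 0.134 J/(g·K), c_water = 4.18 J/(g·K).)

m ≈ 250 g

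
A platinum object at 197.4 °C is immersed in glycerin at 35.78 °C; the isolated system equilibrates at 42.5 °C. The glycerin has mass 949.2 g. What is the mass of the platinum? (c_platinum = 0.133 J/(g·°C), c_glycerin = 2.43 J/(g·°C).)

m ≈ 752 g

|Q_platinum| = |Q_glycerin|:
m·0.133·(197.4 − 42.5) = 949.2·2.43·(42.5 − 35.78)
20.6 m = 15500  ⇒  m ≈ 752.4 g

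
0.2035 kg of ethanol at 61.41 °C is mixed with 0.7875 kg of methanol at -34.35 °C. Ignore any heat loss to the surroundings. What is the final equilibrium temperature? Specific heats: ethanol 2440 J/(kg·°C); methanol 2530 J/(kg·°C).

Net heat exchanged in the isolated system is zero:
0.2035·2440·(T − 61.41) + 0.7875·2530·(T − (-34.35)) = 0
496.54(T − 61.41) + 1992.4(T − (-34.35)) = 0
(496.54 + 1992.4) T = 496.54·61.41 + 1992.4·(-34.35)
T ≈ -15.25 °C

T_f ≈ -15.2 °C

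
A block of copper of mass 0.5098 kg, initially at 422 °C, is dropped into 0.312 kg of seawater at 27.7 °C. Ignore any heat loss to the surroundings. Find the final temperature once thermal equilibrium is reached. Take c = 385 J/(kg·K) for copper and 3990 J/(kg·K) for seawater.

T_f ≈ 81.4 °C

|Q_copper| = |Q_seawater|:
0.5098·385·(422 − T) = 0.312·3990·(T − 27.7)
196.27(422 − T) = 1244.9(T − 27.7)
1441.2 T = 117310  ⇒  T ≈ 81.40 °C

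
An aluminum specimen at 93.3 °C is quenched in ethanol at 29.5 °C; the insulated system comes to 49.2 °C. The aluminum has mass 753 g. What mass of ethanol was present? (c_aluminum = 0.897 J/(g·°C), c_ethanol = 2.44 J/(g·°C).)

|Q_aluminum| = |Q_ethanol|:
753×0.897×(93.3 − 49.2) = m×2.44×(49.2 − 29.5)
48.07 m = 29787  ⇒  m ≈ 619.7 g

m ≈ 620 g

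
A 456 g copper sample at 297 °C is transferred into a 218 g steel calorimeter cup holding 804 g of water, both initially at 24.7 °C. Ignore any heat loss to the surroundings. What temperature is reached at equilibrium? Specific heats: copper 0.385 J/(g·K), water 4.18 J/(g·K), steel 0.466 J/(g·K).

Conservation of energy gives ΣQ = 0:
456·0.385·(T − 297) + 804·4.18·(T − 24.7) + 218·0.466·(T − 24.7) = 0
175.56(T − 297) + 3360.7(T − 24.7) + 101.59(T − 24.7) = 0
3637.9 T = 137660
T = 137660/3637.9 ≈ 37.84 °C

T_f ≈ 37.8 °C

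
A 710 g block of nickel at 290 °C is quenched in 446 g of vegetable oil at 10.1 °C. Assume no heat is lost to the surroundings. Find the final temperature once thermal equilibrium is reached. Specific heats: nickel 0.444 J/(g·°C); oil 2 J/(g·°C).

T_f ≈ 83.2 °C

Taking heat into each body as positive, Σ m c ΔT = 0:
710×0.444×(T − 290) + 446×2×(T − 10.1) = 0
315.24(T − 290) + 892(T − 10.1) = 0
(315.24 + 892) T = 315.24×290 + 892×10.1
T = 100429/1207.2 ≈ 83.19 °C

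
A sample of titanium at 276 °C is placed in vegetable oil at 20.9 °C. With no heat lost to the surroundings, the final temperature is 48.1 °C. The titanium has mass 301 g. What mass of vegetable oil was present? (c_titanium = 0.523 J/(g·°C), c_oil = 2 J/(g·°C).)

Energy conservation, ΣQ = 0:
301×0.523×(48.1 − 276) + m×2×(48.1 − 20.9) = 0
54.4 m = 35877
m = 35877/54.4 ≈ 659.5 g

m ≈ 659 g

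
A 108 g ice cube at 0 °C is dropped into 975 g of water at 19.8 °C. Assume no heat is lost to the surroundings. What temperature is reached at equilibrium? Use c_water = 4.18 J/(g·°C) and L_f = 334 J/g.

Sum of m c ΔT and latent-heat terms is zero:
melt ice: 108·334 = 36072; meltwater 0→T: 108·4.18·T = 451.44 T; water: 4075.5(T − 19.8)
4526.9 T = 80695 − 36072 = 44623
T ≈ 9.86 °C. Since T > 0 °C, the all-ice-melts assumption holds.

T_f ≈ 9.9 °C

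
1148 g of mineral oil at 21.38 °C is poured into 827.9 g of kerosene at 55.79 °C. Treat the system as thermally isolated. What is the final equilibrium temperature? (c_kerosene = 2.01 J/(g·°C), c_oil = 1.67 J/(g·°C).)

T_f ≈ 37.4 °C

Heat gained plus heat lost sum to zero:
827.9*2.01*(T − 55.79) + 1148*1.67*(T − 21.38) = 0
1664.1(T − 55.79) + 1917.2(T − 21.38) = 0
3581.2 T = 133828
T = 133828/3581.2 ≈ 37.37 °C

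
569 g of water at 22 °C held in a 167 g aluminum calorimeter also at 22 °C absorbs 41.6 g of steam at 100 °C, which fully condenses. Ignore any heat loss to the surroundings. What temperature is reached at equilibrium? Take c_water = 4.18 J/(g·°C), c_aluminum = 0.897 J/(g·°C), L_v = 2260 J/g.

T_f ≈ 61.8 °C

Conservation of energy gives ΣQ = 0:
latent heat released on condensation: 41.6×2260 = 94016; condensate cools 100→T: 41.6×4.18×(T − 100) = 173.89(T − 100); water warms: 569×4.18×(T − 22) = 2378.4(T − 22); cup: 149.8(T − 22)
2702.1 T = 94016 + 17389 + 55621 = 167026
T ≈ 61.81 °C (< 100 °C, so full condensation is consistent).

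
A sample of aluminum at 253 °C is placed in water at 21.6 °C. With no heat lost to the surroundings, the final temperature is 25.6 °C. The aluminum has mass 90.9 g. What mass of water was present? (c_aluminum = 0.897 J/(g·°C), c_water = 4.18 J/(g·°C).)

m ≈ 1110 g

Heat gained plus heat lost sum to zero:
90.9·0.897·(25.6 − 253) + m·4.18·(25.6 − 21.6) = 0
16.72 m = 18542
m = 18542/16.72 ≈ 1109 g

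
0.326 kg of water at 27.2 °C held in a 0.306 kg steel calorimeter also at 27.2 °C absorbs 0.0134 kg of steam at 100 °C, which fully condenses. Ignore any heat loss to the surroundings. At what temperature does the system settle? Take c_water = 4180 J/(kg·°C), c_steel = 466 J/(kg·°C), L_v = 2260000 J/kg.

T_f ≈ 49.2 °C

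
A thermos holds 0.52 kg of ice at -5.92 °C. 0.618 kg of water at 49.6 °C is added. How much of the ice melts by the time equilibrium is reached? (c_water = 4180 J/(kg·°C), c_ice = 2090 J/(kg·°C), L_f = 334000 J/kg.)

Water can give up m c ΔT = 0.618·4180·49.6 = 128129 J before reaching 0 °C.
Warming the ice to 0 °C takes 0.52·2090·5.92 = 6433.9 J, leaving 121695 J for melting.
Melting all 0.52 kg of ice would need 0.52·334000 = 173680 J.
That's not enough to melt it all — equilibrium is at 0 °C with ice remaining.
Mass melted = 121695/334000 ≈ 0.3644 kg.

m_melted ≈ 0.364 kg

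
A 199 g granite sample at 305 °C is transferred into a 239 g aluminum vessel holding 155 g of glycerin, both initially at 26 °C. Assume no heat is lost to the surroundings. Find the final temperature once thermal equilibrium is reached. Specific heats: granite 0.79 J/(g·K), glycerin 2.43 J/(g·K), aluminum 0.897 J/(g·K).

Taking heat into each body as positive, Σ m c ΔT = 0:
199×0.79×(T − 305) + 155×2.43×(T − 26) + 239×0.897×(T − 26) = 0
157.21(T − 305) + 376.65(T − 26) + 214.38(T − 26) = 0
748.24 T = 63316
T ≈ 84.62 °C

T_f ≈ 84.6 °C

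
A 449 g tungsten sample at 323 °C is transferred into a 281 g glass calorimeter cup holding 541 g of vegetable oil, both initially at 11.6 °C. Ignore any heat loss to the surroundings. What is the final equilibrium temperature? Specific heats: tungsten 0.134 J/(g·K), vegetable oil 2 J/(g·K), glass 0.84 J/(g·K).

Taking heat into each body as positive, Σ m c ΔT = 0:
449·0.134·(T − 323) + 541·2·(T − 11.6) + 281·0.84·(T − 11.6) = 0
(60.17 + 1082 + 236.04) T = 60.17·323 + 1082·11.6 + 236.04·11.6
T = 34723 / 1378.2 = 25.2 °C

T_f ≈ 25.2 °C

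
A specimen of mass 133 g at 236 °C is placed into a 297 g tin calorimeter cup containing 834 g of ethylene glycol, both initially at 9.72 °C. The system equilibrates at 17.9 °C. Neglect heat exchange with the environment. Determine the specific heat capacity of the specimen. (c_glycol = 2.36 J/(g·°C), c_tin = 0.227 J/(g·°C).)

c ≈ 0.574 J/(g·°C)

Net heat exchanged in the isolated system is zero:
133·c·(17.9 − 236) + 834·2.36·(17.9 − 9.72) + 297·0.227·(17.9 − 9.72) = 0
-29007 c = -16652
c = -16652/-29007 ≈ 0.5741 J/(g·°C)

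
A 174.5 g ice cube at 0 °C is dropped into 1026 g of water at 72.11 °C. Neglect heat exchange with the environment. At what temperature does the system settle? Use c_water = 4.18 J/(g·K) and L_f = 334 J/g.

Sum of m c ΔT and latent-heat terms is zero:
fusion: m_ice L_f = 174.5·334 = 58283; meltwater 0→T: 174.5·4.18·T = 729.41 T; water cools: 1026·4.18·(T − 72.11) = 4288.7(T − 72.11)
5018.1 T = 309257 − 58283 = 250974
T ≈ 50.01 °C (positive, so assuming full melt was valid).

T_f ≈ 50.0 °C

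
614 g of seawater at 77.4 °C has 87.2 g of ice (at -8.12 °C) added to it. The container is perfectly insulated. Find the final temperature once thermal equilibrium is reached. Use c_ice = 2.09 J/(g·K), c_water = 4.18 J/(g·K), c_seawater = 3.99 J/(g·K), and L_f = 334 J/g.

Conservation of energy gives ΣQ = 0:
warm ice to 0 °C: 87.2×2.09×(0 − (-8.12)) = 1479.9
  fusion: m_ice L_f = 87.2×334 = 29125
  warm the meltwater: 364.5 T
  seawater cools: 614×3.99×(T − 77.4) = 2449.9(T − 77.4)
2814.4 T = 189619 − 30605 = 159015
T ≈ 56.50 °C. Since T > 0 °C, the all-ice-melts assumption holds.

T_f ≈ 56.5 °C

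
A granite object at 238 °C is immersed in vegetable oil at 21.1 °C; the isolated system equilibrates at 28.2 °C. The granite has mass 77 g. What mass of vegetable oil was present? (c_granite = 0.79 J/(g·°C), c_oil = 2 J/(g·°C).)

m ≈ 899 g

Energy conservation, ΣQ = 0:
77×0.79×(28.2 − 238) + m×2×(28.2 − 21.1) = 0
14.2 m = 12762
m = 12762/14.2 ≈ 898.7 g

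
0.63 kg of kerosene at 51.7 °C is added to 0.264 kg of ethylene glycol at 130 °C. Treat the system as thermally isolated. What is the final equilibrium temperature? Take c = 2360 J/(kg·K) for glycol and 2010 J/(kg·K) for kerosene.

T_f ≈ 77.5 °C

Taking heat into each body as positive, Σ m c ΔT = 0:
0.264×2360×(T − 130) + 0.63×2010×(T − 51.7) = 0
623.04(T − 130) + 1266.3(T − 51.7) = 0
1889.3 T = 146463
T = 146463 / 1889.3 = 77.5 °C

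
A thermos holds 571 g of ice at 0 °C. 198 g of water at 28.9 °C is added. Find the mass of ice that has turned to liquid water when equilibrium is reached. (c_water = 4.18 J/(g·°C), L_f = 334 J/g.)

Water can give up m c ΔT = 198·4.18·28.9 = 23919 J before reaching 0 °C.
Fully melting the ice requires m_ice L_f = 571·334 = 190714 J.
That's not enough to melt it all — equilibrium is at 0 °C with ice remaining.
m_melt = 23919 / L_f = 71.61 g.

m_melted ≈ 71.6 g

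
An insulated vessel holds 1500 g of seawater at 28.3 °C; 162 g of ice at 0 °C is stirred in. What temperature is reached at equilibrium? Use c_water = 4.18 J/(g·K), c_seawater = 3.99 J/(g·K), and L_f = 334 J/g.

T_f ≈ 17.3 °C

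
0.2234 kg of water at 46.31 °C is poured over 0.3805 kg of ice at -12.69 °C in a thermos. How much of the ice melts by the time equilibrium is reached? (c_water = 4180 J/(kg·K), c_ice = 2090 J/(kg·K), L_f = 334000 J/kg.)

m_melted ≈ 0.0993 kg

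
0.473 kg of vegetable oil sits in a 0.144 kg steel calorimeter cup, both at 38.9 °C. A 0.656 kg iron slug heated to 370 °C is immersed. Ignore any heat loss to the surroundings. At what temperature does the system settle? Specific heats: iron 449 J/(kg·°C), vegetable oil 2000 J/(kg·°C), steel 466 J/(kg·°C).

T_f ≈ 113.5 °C

Net heat exchanged in the isolated system is zero:
0.656*449*(T − 370) + 0.473*2000*(T − 38.9) + 0.144*466*(T − 38.9) = 0
294.54(T − 370) + 946(T − 38.9) + 67.1(T − 38.9) = 0
1307.6 T = 148391
T = 148391 / 1307.6 = 113 °C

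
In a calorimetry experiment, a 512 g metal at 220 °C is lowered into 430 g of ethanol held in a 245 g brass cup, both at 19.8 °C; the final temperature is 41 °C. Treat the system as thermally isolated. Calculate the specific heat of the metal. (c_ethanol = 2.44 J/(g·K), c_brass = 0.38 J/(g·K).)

Heat gained plus heat lost sum to zero:
512·c·(41 − 220) + 430·2.44·(41 − 19.8) + 245·0.38·(41 − 19.8) = 0
-91648 c = -24217
c = -24217/-91648 ≈ 0.2642 J/(g·K)

c ≈ 0.264 J/(g·K)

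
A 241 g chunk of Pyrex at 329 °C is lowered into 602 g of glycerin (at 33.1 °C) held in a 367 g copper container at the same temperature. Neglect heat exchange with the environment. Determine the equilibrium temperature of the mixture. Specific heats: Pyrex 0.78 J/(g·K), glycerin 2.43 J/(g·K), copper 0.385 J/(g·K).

Let T be the final temperature. ΣQ_i = 0:
241*0.78*(T − 329) + 602*2.43*(T − 33.1) + 367*0.385*(T − 33.1) = 0
(187.98 + 1462.9 + 141.3) T = 187.98*329 + 1462.9*33.1 + 141.3*33.1
T = 114943 / 1792.1 = 64.1 °C

T_f ≈ 64.1 °C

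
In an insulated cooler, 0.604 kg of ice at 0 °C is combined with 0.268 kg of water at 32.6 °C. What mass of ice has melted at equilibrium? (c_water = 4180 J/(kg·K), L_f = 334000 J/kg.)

Water can give up m c ΔT = 0.268·4180·32.6 = 36520 J before reaching 0 °C.
Melting all 0.604 kg of ice would need 0.604·334000 = 201736 J.
Since 36520 < 201736 J, not all the ice melts; equilibrium is at 0 °C.
Mass melted = 36520/334000 ≈ 0.1093 kg.

m_melted ≈ 0.109 kg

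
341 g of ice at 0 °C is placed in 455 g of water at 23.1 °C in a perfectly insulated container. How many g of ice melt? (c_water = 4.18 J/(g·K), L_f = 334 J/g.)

Cooling the water to 0 °C releases 455·4.18·23.1 = 43934 J.
Melting all 341 g of ice would need 341·334 = 113894 J.
Since 43934 < 113894 J, not all the ice melts; equilibrium is at 0 °C.
m_melted·334 = 43934  ⇒  m_melted ≈ 131.5 g.

m_melted ≈ 132 g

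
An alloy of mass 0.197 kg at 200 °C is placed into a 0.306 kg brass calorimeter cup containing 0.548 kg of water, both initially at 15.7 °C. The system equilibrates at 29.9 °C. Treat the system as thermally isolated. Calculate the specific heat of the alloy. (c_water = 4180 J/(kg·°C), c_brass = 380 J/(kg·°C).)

c ≈ 1020 J/(kg·°C)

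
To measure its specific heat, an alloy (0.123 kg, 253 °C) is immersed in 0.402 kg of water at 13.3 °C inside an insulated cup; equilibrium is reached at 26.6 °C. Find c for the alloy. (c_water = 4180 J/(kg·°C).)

c ≈ 803 J/(kg·°C)

m_s c (T_s − T_f) = m_water c_water (T_f − T_0):
0.123·c·(253 − 26.6) = 0.402·4180·(26.6 − 13.3)
27.85 c = 22349  ⇒  c ≈ 802.6 J/(kg·°C)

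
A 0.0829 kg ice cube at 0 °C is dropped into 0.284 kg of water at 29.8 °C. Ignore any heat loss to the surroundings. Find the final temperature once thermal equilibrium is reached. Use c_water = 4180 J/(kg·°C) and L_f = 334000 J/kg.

T_f ≈ 5.0 °C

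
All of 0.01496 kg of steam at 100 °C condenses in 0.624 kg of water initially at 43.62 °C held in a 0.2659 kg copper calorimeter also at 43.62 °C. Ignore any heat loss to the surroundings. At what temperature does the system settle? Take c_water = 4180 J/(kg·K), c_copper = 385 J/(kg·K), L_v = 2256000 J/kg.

Energy conservation, ΣQ = 0:
steam→water at 100 °C releases m L_v = 0.01496·2256000 = 33750; condensate cools 100→T: 0.01496·4180·(T − 100) = 62.53(T − 100); water warms: 0.624·4180·(T − 43.62) = 2608.3(T − 43.62); cup: 102.37(T − 43.62)
2773.2 T = 33750 + 6253.3 + 118240 = 158243
T ≈ 57.06 °C (< 100 °C, so full condensation is consistent).

T_f ≈ 57.1 °C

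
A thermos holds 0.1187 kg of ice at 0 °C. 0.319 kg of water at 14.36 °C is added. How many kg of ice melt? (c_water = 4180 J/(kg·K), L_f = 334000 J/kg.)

m_melted ≈ 0.0573 kg

Heat available from the water dropping to 0 °C: 0.319×4180×14.36 = 19148 J.
Melting all 0.1187 kg of ice would need 0.1187×334000 = 39646 J.
Since 19148 < 39646 J, not all the ice melts; equilibrium is at 0 °C.
m_melted×334000 = 19148  ⇒  m_melted ≈ 0.05733 kg.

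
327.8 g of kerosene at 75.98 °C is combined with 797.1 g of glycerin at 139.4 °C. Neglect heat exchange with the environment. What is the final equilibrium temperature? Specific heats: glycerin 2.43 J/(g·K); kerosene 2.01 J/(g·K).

T_f ≈ 123.3 °C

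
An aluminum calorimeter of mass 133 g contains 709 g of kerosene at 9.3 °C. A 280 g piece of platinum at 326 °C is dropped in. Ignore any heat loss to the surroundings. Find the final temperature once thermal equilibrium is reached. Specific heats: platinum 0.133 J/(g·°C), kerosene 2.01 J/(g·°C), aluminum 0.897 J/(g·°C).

Setting the total heat transfer to zero:
280·0.133·(T − 326) + 709·2.01·(T − 9.3) + 133·0.897·(T − 9.3) = 0
37.24(T − 326) + 1425.1(T − 9.3) + 119.3(T − 9.3) = 0
1581.6 T = 26503
T ≈ 16.76 °C

T_f ≈ 16.8 °C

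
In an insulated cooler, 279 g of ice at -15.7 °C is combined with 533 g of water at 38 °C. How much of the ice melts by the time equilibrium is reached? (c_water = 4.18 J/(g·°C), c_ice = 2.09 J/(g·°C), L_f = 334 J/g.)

m_melted ≈ 226 g

Water can give up m c ΔT = 533·4.18·38 = 84662 J before reaching 0 °C.
Warming the ice to 0 °C takes 279·2.09·15.7 = 9154.8 J, leaving 75507 J for melting.
Melting all 279 g of ice would need 279·334 = 93186 J.
75507 J < 93186 J, so only part of the ice melts and the system sits at 0 °C.
m_melted·334 = 75507  ⇒  m_melted ≈ 226.1 g.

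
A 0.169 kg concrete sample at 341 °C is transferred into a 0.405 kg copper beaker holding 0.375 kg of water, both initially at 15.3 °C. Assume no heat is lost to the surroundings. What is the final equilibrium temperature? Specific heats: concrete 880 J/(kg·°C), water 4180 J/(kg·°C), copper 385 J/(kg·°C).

Energy conservation, ΣQ = 0:
0.169·880·(T − 341) + 0.375·4180·(T − 15.3) + 0.405·385·(T − 15.3) = 0
148.72(T − 341) + 1567.5(T − 15.3) + 155.93(T − 15.3) = 0
(148.72 + 1567.5 + 155.93) T = 148.72·341 + 1567.5·15.3 + 155.93·15.3
T = 77082 / 1872.1 = 41.2 °C

T_f ≈ 41.2 °C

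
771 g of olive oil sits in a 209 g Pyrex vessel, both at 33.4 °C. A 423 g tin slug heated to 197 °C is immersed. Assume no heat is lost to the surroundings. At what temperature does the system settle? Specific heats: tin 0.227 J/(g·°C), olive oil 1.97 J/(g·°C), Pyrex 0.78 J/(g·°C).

Net heat exchanged in the isolated system is zero:
423×0.227×(T − 197) + 771×1.97×(T − 33.4) + 209×0.78×(T − 33.4) = 0
96.02(T − 197) + 1518.9(T − 33.4) + 163.02(T − 33.4) = 0
1777.9 T = 75091
T = 75091/1777.9 ≈ 42.24 °C

T_f ≈ 42.2 °C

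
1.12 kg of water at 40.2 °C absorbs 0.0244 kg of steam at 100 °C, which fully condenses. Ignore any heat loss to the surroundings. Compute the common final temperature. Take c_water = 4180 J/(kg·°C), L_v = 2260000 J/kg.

T_f ≈ 53.0 °C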